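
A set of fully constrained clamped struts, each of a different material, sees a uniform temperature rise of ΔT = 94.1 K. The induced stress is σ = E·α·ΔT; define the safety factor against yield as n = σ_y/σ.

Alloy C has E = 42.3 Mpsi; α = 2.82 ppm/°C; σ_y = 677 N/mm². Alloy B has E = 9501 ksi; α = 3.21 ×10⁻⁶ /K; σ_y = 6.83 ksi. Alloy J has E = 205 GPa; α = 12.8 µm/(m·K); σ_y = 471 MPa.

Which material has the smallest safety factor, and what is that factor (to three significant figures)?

Converting E to GPa, α to ×10⁻⁶/K, σ_y to MPa, then σ and n for each:
  alloy C: E = 291.6, α = 2.82, σ_y = 677.0 → σ = 77.4 MPa, n = 8.75
  alloy B: E = 65.51, α = 3.21, σ_y = 47.09 → σ = 19.8 MPa, n = 2.38
  alloy J: E = 205.0, α = 12.8, σ_y = 471.0 → σ = 247 MPa, n = 1.91
Alloy J has the lowest safety factor, n = 1.91.

alloy J, n = 1.91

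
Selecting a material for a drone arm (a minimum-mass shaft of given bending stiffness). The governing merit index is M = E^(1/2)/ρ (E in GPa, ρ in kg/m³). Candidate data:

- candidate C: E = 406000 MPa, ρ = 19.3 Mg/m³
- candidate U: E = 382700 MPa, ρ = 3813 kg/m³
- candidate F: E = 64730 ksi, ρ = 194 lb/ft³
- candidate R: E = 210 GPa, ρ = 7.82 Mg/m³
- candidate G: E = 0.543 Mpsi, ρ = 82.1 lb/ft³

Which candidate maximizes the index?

candidate F

Convert each candidate to consistent units, then evaluate M:
  candidate C: E = 406.0 GPa, ρ = 19300 kg/m³
  candidate U: E = 382.7 GPa, ρ = 3813 kg/m³
  candidate F: E = 446.3 GPa, ρ = 3108 kg/m³
  candidate R: E = 210.0 GPa, ρ = 7820 kg/m³
  candidate G: E = 3.744 GPa, ρ = 1315 kg/m³
  candidate F: M = 6.80×10⁻³
  candidate U: M = 5.13×10⁻³
  candidate R: M = 1.85×10⁻³
  candidate G: M = 1.47×10⁻³
  candidate C: M = 1.04×10⁻³
Candidate F ranks first.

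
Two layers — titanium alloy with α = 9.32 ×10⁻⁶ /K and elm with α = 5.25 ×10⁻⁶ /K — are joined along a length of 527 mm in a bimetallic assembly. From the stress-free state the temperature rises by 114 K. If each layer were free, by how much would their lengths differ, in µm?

245 µm

Δα = |9.32 − 5.25|×10⁻⁶/K = 4.07×10⁻⁶/K.
ΔL_mismatch = Δα·L·ΔT = 4.07×10⁻⁶ × 527.0 mm × 114.0 K = 245 µm.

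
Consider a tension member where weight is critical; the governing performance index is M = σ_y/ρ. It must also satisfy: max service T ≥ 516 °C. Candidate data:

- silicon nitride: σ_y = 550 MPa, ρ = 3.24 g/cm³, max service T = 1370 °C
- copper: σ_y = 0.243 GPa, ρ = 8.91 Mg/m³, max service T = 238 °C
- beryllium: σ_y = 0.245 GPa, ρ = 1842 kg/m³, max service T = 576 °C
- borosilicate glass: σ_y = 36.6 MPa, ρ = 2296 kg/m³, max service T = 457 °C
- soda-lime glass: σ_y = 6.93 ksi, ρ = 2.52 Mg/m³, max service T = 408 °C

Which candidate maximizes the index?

silicon nitride

Screen on constraints: max service T ≥ 516 °C. Survivors: silicon nitride, beryllium.
Normalizing units and computing the index:
  silicon nitride: σ_y = 550.0 MPa, ρ = 3240 kg/m³
  beryllium: σ_y = 245.0 MPa, ρ = 1842 kg/m³
  silicon nitride: M = 170 kN·m/kg
  beryllium: M = 133 kN·m/kg
Silicon nitride has the largest M.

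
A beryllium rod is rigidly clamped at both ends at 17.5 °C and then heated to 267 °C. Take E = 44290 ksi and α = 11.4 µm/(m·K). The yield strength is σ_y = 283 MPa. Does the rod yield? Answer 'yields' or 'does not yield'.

yields

E = 44290 ksi = 305.4 GPa.
ΔT = 249.5 K. Constrained thermal stress σ = E·α·ΔT = 305.4×10³ MPa × 11.4×10⁻⁶ × 249.5 = 869 MPa (compressive).
Compare to σ_y = 283 MPa: σ ≥ σ_y, so it yields.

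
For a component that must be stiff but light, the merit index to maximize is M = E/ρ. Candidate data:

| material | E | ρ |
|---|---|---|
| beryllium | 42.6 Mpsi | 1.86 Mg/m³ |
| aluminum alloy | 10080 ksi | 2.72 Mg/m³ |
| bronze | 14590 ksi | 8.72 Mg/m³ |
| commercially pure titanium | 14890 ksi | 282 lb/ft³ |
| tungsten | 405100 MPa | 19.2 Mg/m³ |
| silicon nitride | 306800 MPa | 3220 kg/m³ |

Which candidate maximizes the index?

beryllium

Normalizing units and computing the index:
  beryllium: E = 293.7 GPa, ρ = 1860 kg/m³
  aluminum alloy: E = 69.50 GPa, ρ = 2720 kg/m³
  bronze: E = 100.6 GPa, ρ = 8720 kg/m³
  commercially pure titanium: E = 102.7 GPa, ρ = 4517 kg/m³
  tungsten: E = 405.1 GPa, ρ = 19200 kg/m³
  silicon nitride: E = 306.8 GPa, ρ = 3220 kg/m³
  beryllium: M = 158 MN·m/kg
  silicon nitride: M = 95.3 MN·m/kg
  aluminum alloy: M = 25.6 MN·m/kg
  commercially pure titanium: M = 22.7 MN·m/kg
  tungsten: M = 21.1 MN·m/kg
  bronze: M = 11.5 MN·m/kg
Beryllium ranks first.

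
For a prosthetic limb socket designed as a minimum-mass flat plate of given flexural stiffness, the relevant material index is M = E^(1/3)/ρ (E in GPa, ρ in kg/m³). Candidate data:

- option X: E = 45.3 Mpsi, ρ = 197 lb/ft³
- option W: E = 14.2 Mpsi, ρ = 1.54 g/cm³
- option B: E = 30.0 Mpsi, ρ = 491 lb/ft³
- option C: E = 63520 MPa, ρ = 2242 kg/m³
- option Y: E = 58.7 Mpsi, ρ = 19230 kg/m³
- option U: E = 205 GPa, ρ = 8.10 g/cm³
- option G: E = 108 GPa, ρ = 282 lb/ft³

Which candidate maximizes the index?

option W

Normalizing units and computing the index:
  option X: E = 312.3 GPa, ρ = 3156 kg/m³
  option W: E = 97.91 GPa, ρ = 1540 kg/m³
  option B: E = 206.8 GPa, ρ = 7865 kg/m³
  option C: E = 63.52 GPa, ρ = 2242 kg/m³
  option Y: E = 404.7 GPa, ρ = 19230 kg/m³
  option U: E = 205.0 GPa, ρ = 8100 kg/m³
  option G: E = 108.0 GPa, ρ = 4517 kg/m³
  option W: M = 2.99×10⁻³
  option X: M = 2.15×10⁻³
  option C: M = 1.78×10⁻³
  option G: M = 1.05×10⁻³
  option B: M = 0.752×10⁻³
  option U: M = 0.728×10⁻³
  option Y: M = 0.385×10⁻³
The maximum is for option W.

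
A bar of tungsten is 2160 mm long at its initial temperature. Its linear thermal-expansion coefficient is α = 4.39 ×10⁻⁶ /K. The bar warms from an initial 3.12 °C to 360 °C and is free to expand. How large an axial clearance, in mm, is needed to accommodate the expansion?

3.38 mm

ΔT = 360 − 3.12 = 356.9 K.
ΔL = α·L₀·ΔT = 4.39×10⁻⁶ × 2160 mm × 356.9 K = 3.38 mm.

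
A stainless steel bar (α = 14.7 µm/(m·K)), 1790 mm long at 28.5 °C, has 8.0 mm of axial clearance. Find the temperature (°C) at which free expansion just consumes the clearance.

333 °C

α·L₀·ΔT = 8.0 mm ⇒ ΔT = 8.0 / (14.7×10⁻⁶ × 1790.0) = 304.0 K.
T = 28.5 + 304.0 = 332.5 °C.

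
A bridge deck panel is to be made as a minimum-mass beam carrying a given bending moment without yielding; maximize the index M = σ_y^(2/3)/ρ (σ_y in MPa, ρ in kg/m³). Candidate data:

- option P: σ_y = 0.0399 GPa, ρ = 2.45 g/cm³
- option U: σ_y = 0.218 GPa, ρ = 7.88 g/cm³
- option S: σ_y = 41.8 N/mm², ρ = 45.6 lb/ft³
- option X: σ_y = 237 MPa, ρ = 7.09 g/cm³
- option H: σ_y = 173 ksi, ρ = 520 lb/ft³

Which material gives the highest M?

option S

Putting every candidate on a common basis:
  option P: σ_y = 39.90 MPa, ρ = 2450 kg/m³
  option U: σ_y = 218.0 MPa, ρ = 7880 kg/m³
  option S: σ_y = 41.80 MPa, ρ = 730.4 kg/m³
  option X: σ_y = 237.0 MPa, ρ = 7090 kg/m³
  option H: σ_y = 1193 MPa, ρ = 8330 kg/m³
  option S: M = 16.5×10⁻³
  option H: M = 13.5×10⁻³
  option X: M = 5.40×10⁻³
  option P: M = 4.77×10⁻³
  option U: M = 4.60×10⁻³
Option S has the largest M.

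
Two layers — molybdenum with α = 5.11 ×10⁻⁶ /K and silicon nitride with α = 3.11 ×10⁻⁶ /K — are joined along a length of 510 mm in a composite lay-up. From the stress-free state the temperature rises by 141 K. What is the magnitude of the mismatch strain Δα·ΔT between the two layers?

Δα = |5.11 − 3.11|×10⁻⁶/K = 2.00×10⁻⁶/K.
Mismatch strain = Δα·ΔT = 2.00×10⁻⁶ × 141.0 = 2.82×10⁻⁴.

2.82×10⁻⁴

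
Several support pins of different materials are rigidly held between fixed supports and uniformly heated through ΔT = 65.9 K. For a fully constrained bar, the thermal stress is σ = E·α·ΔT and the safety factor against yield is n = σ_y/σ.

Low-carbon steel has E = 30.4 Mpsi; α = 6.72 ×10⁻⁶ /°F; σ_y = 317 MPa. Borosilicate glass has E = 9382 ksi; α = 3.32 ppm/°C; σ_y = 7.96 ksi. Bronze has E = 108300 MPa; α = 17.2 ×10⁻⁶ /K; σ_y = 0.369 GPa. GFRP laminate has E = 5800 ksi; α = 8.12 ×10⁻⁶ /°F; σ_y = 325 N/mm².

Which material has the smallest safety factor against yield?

Per material, after unit conversion:
  low-carbon steel: E = 209.6, α = 12.1, σ_y = 317.0 → σ = 167 MPa, n = 1.90
  borosilicate glass: E = 64.69, α = 3.32, σ_y = 54.88 → σ = 14.2 MPa, n = 3.88
  bronze: E = 108.3, α = 17.2, σ_y = 369.0 → σ = 123 MPa, n = 3.01
  GFRP laminate: E = 39.99, α = 14.6, σ_y = 325.0 → σ = 38.5 MPa, n = 8.44
The minimum is low-carbon steel at n = 1.90.

low-carbon steel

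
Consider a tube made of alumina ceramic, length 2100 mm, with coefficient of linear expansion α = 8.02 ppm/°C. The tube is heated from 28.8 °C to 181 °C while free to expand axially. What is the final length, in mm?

2102.6 mm

ΔT = 181 − 28.8 = 152.2 K.
ΔL = α·L₀·ΔT = 8.02×10⁻⁶ × 2100 mm × 152.2 K = 2.56 mm.
L = L₀ + ΔL = 2100 + 2.56 = 2102.6 mm.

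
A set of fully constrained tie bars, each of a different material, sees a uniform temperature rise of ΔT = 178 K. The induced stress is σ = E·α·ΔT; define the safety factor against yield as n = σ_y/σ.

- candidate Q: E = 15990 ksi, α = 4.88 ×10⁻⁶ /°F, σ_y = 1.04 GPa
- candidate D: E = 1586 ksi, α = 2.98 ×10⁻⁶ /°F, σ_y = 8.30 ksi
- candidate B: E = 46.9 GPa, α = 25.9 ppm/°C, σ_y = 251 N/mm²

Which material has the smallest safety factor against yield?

candidate B

Converting E to GPa, α to ×10⁻⁶/K, σ_y to MPa, then σ and n for each:
  candidate Q: E = 110.2, α = 8.78, σ_y = 1040 → σ = 172 MPa, n = 6.03
  candidate D: E = 10.94, α = 5.36, σ_y = 57.23 → σ = 10.4 MPa, n = 5.48
  candidate B: E = 46.90, α = 25.9, σ_y = 251.0 → σ = 216 MPa, n = 1.16
Candidate B has the lowest safety factor, n = 1.16.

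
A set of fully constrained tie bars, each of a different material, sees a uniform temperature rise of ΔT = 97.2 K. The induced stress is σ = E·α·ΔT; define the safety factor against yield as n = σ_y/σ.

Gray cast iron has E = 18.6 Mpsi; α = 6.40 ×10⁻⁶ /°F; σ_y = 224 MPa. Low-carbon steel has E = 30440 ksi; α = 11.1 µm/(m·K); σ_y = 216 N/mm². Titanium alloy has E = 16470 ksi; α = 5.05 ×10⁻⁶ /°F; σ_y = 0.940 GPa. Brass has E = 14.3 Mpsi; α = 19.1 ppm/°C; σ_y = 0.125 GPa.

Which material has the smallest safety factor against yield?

brass

Converting E to GPa, α to ×10⁻⁶/K, σ_y to MPa, then σ and n for each:
  gray cast iron: E = 128.2, α = 11.5, σ_y = 224.0 → σ = 144 MPa, n = 1.56
  low-carbon steel: E = 209.9, α = 11.1, σ_y = 216.0 → σ = 226 MPa, n = 0.954
  titanium alloy: E = 113.6, α = 9.09, σ_y = 940.0 → σ = 100 MPa, n = 9.37
  brass: E = 98.60, α = 19.1, σ_y = 125.0 → σ = 183 MPa, n = 0.683
Brass has the lowest safety factor, n = 0.683.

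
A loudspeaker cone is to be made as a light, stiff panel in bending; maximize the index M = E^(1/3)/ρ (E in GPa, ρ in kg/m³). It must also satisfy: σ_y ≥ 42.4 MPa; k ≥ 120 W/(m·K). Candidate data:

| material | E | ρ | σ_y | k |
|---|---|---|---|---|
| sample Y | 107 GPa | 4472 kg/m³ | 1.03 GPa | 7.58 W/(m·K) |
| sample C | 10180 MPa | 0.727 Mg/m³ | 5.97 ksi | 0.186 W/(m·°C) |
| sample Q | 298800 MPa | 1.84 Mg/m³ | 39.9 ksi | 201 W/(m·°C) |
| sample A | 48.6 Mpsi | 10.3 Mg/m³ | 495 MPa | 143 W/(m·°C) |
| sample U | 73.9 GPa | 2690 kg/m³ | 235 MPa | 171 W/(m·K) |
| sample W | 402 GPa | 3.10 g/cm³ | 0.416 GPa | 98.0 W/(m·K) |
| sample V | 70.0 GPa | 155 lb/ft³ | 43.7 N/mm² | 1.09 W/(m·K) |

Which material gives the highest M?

sample Q

Screen on constraints: σ_y ≥ 42.4 MPa; k ≥ 120 W/(m·K). Survivors: sample Q, sample A, sample U.
Convert each candidate to consistent units, then evaluate M:
  sample Q: E = 298.8 GPa, ρ = 1840 kg/m³
  sample A: E = 335.1 GPa, ρ = 10300 kg/m³
  sample U: E = 73.90 GPa, ρ = 2690 kg/m³
  sample Q: M = 3.63×10⁻³
  sample U: M = 1.56×10⁻³
  sample A: M = 0.674×10⁻³
The maximum is for sample Q.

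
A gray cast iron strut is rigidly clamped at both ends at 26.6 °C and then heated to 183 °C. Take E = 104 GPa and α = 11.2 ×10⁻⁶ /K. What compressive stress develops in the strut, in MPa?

182 MPa

ΔT = 156.4 K. Constrained thermal stress σ = E·α·ΔT = 104.0×10³ MPa × 11.2×10⁻⁶ × 156.4 = 182 MPa (compressive).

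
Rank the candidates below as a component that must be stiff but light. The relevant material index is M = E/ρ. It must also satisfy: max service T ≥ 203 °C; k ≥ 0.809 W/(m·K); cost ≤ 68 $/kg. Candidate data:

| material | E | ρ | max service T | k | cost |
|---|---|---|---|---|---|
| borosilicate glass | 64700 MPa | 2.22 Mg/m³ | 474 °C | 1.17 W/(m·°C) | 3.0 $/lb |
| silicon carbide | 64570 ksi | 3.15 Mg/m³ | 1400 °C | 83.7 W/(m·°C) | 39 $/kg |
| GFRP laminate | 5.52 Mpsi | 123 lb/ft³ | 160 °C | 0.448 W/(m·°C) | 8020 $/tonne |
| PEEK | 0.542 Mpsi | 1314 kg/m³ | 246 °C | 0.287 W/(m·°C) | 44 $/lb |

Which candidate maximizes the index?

silicon carbide

Screen on constraints: max service T ≥ 203 °C; k ≥ 0.809 W/(m·K); cost ≤ 68 $/kg. Survivors: borosilicate glass, silicon carbide.
In SI units:
  borosilicate glass: E = 64.70 GPa, ρ = 2220 kg/m³
  silicon carbide: E = 445.2 GPa, ρ = 3150 kg/m³
  silicon carbide: M = 141 MN·m/kg
  borosilicate glass: M = 29.1 MN·m/kg
The maximum is for silicon carbide.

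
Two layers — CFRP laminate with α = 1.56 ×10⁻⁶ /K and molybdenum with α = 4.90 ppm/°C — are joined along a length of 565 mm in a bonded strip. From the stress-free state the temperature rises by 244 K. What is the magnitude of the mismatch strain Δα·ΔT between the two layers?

Δα = |1.56 − 4.90|×10⁻⁶/K = 3.34×10⁻⁶/K.
Mismatch strain = Δα·ΔT = 3.34×10⁻⁶ × 244.0 = 8.15×10⁻⁴.

8.15×10⁻⁴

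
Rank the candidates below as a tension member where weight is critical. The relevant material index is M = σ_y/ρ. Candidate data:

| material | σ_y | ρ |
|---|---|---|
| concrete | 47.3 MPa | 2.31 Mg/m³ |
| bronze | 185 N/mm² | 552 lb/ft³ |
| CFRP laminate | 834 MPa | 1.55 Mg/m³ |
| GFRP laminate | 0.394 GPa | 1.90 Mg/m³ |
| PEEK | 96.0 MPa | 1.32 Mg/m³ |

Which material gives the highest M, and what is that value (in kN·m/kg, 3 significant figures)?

Normalizing units and computing the index:
  concrete: σ_y = 47.30 MPa, ρ = 2310 kg/m³
  bronze: σ_y = 185.0 MPa, ρ = 8842 kg/m³
  CFRP laminate: σ_y = 834.0 MPa, ρ = 1550 kg/m³
  GFRP laminate: σ_y = 394.0 MPa, ρ = 1900 kg/m³
  PEEK: σ_y = 96.00 MPa, ρ = 1320 kg/m³
  CFRP laminate: M = 538 kN·m/kg
  GFRP laminate: M = 207 kN·m/kg
  PEEK: M = 72.7 kN·m/kg
  bronze: M = 20.9 kN·m/kg
  concrete: M = 20.5 kN·m/kg
CFRP laminate ranks first.

CFRP laminate, M = 538 kN·m/kg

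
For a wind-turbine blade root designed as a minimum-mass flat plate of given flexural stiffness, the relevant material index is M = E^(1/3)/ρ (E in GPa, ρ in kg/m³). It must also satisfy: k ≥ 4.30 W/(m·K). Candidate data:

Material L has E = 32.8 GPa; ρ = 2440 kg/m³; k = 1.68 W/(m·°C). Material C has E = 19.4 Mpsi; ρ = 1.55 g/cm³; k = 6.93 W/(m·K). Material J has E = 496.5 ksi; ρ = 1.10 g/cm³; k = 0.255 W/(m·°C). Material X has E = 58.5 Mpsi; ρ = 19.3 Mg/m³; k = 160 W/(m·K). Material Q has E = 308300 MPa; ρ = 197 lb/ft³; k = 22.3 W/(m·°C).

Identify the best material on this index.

Screen on constraints: k ≥ 4.30 W/(m·K). Survivors: material C, material X, material Q.
In SI units:
  material C: E = 133.8 GPa, ρ = 1550 kg/m³
  material X: E = 403.3 GPa, ρ = 19300 kg/m³
  material Q: E = 308.3 GPa, ρ = 3156 kg/m³
  material C: M = 3.30×10⁻³
  material Q: M = 2.14×10⁻³
  material X: M = 0.383×10⁻³
Highest index: material C.

material C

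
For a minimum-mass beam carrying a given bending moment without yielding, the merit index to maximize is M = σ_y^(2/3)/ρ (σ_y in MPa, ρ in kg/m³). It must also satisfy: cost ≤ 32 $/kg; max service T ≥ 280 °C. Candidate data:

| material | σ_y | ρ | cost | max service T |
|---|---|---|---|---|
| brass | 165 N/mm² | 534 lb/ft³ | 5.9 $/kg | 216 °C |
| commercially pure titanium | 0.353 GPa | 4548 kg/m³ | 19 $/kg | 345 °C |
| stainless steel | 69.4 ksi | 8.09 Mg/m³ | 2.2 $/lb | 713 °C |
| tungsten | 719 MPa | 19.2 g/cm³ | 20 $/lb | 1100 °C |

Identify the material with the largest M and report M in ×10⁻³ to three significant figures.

commercially pure titanium, M = 11.0×10⁻³

Screen on constraints: cost ≤ 32 $/kg; max service T ≥ 280 °C. Survivors: commercially pure titanium, stainless steel.
Putting every candidate on a common basis:
  commercially pure titanium: σ_y = 353.0 MPa, ρ = 4548 kg/m³
  stainless steel: σ_y = 478.5 MPa, ρ = 8090 kg/m³
  commercially pure titanium: M = 11.0×10⁻³
  stainless steel: M = 7.56×10⁻³
The maximum is for commercially pure titanium.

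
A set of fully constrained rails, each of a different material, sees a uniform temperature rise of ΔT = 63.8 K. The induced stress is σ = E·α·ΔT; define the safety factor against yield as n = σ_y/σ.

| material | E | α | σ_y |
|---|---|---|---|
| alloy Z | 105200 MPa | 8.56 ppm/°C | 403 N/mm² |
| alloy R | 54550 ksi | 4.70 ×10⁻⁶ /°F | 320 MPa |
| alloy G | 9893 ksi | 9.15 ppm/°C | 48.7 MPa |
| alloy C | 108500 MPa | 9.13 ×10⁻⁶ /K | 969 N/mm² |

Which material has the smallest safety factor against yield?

In consistent units (E in GPa, α in ×10⁻⁶/K, σ_y in MPa):
  alloy Z: E = 105.2, α = 8.56, σ_y = 403.0 → σ = 57.5 MPa, n = 7.01
  alloy R: E = 376.1, α = 8.46, σ_y = 320.0 → σ = 203 MPa, n = 1.58
  alloy G: E = 68.21, α = 9.15, σ_y = 48.70 → σ = 39.8 MPa, n = 1.22
  alloy C: E = 108.5, α = 9.13, σ_y = 969.0 → σ = 63.2 MPa, n = 15.3
Alloy G has the lowest safety factor, n = 1.22.

alloy G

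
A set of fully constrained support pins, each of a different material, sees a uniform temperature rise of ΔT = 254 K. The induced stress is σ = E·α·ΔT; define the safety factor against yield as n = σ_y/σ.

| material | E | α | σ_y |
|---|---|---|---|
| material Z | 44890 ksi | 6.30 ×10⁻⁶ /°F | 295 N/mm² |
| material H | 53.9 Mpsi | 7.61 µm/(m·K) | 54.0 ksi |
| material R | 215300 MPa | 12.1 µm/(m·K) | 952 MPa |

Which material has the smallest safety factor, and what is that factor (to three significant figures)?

Per material, after unit conversion:
  material Z: E = 309.5, α = 11.3, σ_y = 295.0 → σ = 891 MPa, n = 0.331
  material H: E = 371.6, α = 7.61, σ_y = 372.3 → σ = 718 MPa, n = 0.518
  material R: E = 215.3, α = 12.1, σ_y = 952.0 → σ = 662 MPa, n = 1.44
The minimum is material Z at n = 0.331.

material Z, n = 0.331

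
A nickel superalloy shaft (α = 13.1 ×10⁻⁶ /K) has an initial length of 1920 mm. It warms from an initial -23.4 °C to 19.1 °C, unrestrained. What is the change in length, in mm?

1.07 mm

ΔT = 19.1 − (-23.4) = 42.50 K.
ΔL = α·L₀·ΔT = 13.1×10⁻⁶ × 1920 mm × 42.50 K = 1.07 mm.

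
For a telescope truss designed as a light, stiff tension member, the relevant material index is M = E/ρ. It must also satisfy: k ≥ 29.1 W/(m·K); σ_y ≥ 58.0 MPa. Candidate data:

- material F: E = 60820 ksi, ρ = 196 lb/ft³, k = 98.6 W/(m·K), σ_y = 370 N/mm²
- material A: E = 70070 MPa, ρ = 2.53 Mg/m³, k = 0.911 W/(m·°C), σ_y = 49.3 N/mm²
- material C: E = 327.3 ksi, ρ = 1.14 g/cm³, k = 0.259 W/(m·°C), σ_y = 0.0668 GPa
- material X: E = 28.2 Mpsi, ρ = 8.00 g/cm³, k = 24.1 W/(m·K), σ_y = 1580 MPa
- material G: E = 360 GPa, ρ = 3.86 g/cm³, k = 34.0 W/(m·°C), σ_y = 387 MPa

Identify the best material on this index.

material F

Screen on constraints: k ≥ 29.1 W/(m·K); σ_y ≥ 58.0 MPa. Survivors: material F, material G.
Putting every candidate on a common basis:
  material F: E = 419.3 GPa, ρ = 3140 kg/m³
  material G: E = 360.0 GPa, ρ = 3860 kg/m³
  material F: M = 134 MN·m/kg
  material G: M = 93.3 MN·m/kg
Material F has the largest M.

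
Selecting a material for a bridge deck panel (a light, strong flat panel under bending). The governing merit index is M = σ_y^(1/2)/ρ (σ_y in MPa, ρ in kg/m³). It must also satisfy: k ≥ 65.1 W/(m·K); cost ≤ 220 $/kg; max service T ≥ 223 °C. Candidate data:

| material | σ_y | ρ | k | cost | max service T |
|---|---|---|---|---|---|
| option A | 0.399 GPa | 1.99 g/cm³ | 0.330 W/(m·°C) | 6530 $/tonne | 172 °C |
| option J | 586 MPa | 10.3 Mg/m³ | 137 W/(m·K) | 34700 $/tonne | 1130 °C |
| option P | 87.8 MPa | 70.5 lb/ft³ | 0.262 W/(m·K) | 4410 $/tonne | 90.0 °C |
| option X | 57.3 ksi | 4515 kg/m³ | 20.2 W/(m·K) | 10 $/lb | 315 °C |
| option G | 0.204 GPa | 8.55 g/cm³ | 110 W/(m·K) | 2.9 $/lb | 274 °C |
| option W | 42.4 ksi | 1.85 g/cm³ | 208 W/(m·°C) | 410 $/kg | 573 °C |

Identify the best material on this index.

option J

Screen on constraints: k ≥ 65.1 W/(m·K); cost ≤ 220 $/kg; max service T ≥ 223 °C. Survivors: option J, option G.
Normalizing units and computing the index:
  option J: σ_y = 586.0 MPa, ρ = 10300 kg/m³
  option G: σ_y = 204.0 MPa, ρ = 8550 kg/m³
  option J: M = 2.35×10⁻³
  option G: M = 1.67×10⁻³
Highest index: option J.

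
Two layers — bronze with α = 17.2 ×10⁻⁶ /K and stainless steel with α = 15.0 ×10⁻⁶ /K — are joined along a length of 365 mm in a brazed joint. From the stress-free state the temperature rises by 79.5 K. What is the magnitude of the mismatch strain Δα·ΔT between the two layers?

Δα = |17.2 − 15.0|×10⁻⁶/K = 2.20×10⁻⁶/K.
Mismatch strain = Δα·ΔT = 2.20×10⁻⁶ × 79.5 = 1.75×10⁻⁴.

1.75×10⁻⁴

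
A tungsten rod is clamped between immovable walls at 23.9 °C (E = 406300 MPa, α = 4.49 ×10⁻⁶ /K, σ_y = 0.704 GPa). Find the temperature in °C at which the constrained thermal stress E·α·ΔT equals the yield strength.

E = 406300 MPa = 406.3 GPa.
σ_y = 0.704 GPa = 704.0 MPa.
E·α·ΔT = 704.0 MPa ⇒ ΔT = 704.0 / (406.3×10³ × 4.49×10⁻⁶) = 385.9 K.
T = 23.9 + 385.9 = 409.8 °C.

410 °C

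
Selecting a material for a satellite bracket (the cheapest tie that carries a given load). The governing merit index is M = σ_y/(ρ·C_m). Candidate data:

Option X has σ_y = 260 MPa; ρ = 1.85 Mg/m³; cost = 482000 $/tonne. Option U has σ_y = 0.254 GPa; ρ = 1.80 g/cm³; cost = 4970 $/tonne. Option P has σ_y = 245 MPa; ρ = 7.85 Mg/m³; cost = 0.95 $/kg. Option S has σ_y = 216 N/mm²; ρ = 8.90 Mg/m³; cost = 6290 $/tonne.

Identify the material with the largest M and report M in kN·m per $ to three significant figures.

In SI units:
  option X: σ_y = 260.0 MPa, ρ = 1850 kg/m³, cost = 482.0 $/kg
  option U: σ_y = 254.0 MPa, ρ = 1800 kg/m³, cost = 4.970 $/kg
  option P: σ_y = 245.0 MPa, ρ = 7850 kg/m³, cost = 0.9500 $/kg
  option S: σ_y = 216.0 MPa, ρ = 8900 kg/m³, cost = 6.290 $/kg
  option P: M = 32.9 kN·m per $
  option U: M = 28.4 kN·m per $
  option S: M = 3.86 kN·m per $
  option X: M = 0.292 kN·m per $
Highest index: option P.

option P, M = 32.9 kN·m per $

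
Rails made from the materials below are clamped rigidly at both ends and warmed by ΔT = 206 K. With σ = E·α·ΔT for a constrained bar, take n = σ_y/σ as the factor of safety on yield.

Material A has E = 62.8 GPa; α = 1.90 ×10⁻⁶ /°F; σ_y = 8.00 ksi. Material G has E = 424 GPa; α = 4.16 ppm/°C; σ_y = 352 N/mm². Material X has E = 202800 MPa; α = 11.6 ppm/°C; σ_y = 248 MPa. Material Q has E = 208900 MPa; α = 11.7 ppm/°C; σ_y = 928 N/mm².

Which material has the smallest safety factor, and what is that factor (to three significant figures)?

Per material, after unit conversion:
  material A: E = 62.80, α = 3.42, σ_y = 55.16 → σ = 44.2 MPa, n = 1.25
  material G: E = 424.0, α = 4.16, σ_y = 352.0 → σ = 363 MPa, n = 0.969
  material X: E = 202.8, α = 11.6, σ_y = 248.0 → σ = 485 MPa, n = 0.512
  material Q: E = 208.9, α = 11.7, σ_y = 928.0 → σ = 503 MPa, n = 1.84
Smallest n: material X with n = 0.512.

material X, n = 0.512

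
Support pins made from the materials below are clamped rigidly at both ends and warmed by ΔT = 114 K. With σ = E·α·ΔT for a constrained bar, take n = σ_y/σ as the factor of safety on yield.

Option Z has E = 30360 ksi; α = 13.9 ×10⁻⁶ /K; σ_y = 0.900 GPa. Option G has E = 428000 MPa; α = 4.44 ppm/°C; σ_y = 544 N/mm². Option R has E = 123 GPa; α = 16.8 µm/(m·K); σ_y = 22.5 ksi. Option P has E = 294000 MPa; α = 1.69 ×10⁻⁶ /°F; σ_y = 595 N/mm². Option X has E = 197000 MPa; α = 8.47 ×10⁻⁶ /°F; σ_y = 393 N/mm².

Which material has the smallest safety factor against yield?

With everything in SI (GPa, ×10⁻⁶/K, MPa):
  option Z: E = 209.3, α = 13.9, σ_y = 900.0 → σ = 332 MPa, n = 2.71
  option G: E = 428.0, α = 4.44, σ_y = 544.0 → σ = 217 MPa, n = 2.51
  option R: E = 123.0, α = 16.8, σ_y = 155.1 → σ = 236 MPa, n = 0.659
  option P: E = 294.0, α = 3.04, σ_y = 595.0 → σ = 102 MPa, n = 5.84
  option X: E = 197.0, α = 15.2, σ_y = 393.0 → σ = 342 MPa, n = 1.15
The minimum is option R at n = 0.659.

option R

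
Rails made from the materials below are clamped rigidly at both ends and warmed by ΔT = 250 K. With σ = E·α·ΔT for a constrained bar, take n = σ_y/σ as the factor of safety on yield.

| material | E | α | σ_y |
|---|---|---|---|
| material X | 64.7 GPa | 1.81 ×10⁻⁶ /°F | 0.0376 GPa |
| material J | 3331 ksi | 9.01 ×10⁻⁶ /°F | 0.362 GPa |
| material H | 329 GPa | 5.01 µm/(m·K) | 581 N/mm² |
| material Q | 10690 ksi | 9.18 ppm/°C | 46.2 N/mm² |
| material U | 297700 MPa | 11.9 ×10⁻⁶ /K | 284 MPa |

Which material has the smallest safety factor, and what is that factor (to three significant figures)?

material Q, n = 0.273

In consistent units (E in GPa, α in ×10⁻⁶/K, σ_y in MPa):
  material X: E = 64.70, α = 3.26, σ_y = 37.60 → σ = 52.7 MPa, n = 0.713
  material J: E = 22.97, α = 16.2, σ_y = 362.0 → σ = 93.1 MPa, n = 3.89
  material H: E = 329.0, α = 5.01, σ_y = 581.0 → σ = 412 MPa, n = 1.41
  material Q: E = 73.70, α = 9.18, σ_y = 46.20 → σ = 169 MPa, n = 0.273
  material U: E = 297.7, α = 11.9, σ_y = 284.0 → σ = 886 MPa, n = 0.321
The minimum is material Q at n = 0.273.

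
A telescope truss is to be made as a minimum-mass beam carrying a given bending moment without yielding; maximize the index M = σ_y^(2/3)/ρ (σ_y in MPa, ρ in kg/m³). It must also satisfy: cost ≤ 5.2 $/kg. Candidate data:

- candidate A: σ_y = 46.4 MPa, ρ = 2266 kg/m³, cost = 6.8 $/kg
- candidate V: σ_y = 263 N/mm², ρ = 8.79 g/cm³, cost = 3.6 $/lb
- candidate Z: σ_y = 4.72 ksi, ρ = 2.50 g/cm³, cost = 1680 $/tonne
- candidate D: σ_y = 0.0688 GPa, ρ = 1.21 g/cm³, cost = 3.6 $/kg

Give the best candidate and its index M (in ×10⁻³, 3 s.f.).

candidate D, M = 13.9×10⁻³

Screen on constraints: cost ≤ 5.2 $/kg. Survivors: candidate Z, candidate D.
In SI units:
  candidate Z: σ_y = 32.54 MPa, ρ = 2500 kg/m³
  candidate D: σ_y = 68.80 MPa, ρ = 1210 kg/m³
  candidate D: M = 13.9×10⁻³
  candidate Z: M = 4.08×10⁻³
Highest index: candidate D.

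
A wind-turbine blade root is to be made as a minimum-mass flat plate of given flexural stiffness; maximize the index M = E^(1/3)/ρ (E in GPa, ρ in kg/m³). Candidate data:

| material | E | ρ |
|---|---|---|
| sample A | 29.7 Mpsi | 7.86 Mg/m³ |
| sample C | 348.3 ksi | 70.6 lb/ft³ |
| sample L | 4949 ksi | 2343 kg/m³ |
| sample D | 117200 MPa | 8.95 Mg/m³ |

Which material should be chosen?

sample L

Convert each candidate to consistent units, then evaluate M:
  sample A: E = 204.8 GPa, ρ = 7860 kg/m³
  sample C: E = 2.401 GPa, ρ = 1131 kg/m³
  sample L: E = 34.12 GPa, ρ = 2343 kg/m³
  sample D: E = 117.2 GPa, ρ = 8950 kg/m³
  sample L: M = 1.38×10⁻³
  sample C: M = 1.18×10⁻³
  sample A: M = 0.750×10⁻³
  sample D: M = 0.547×10⁻³
The maximum is for sample L.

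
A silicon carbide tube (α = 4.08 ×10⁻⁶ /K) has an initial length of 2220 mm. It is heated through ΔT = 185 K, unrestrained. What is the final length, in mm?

ΔL = α·L₀·ΔT = 4.08×10⁻⁶ × 2220 mm × 185.0 K = 1.68 mm.
L = L₀ + ΔL = 2220 + 1.68 = 2221.7 mm.

2221.7 mm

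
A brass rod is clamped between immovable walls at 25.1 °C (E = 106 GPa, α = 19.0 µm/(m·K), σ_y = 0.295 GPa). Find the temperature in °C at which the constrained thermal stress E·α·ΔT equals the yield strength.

σ_y = 0.295 GPa = 295.0 MPa.
E·α·ΔT = 295.0 MPa ⇒ ΔT = 295.0 / (106.0×10³ × 19.0×10⁻⁶) = 146.5 K.
T = 25.1 + 146.5 = 171.6 °C.

172 °C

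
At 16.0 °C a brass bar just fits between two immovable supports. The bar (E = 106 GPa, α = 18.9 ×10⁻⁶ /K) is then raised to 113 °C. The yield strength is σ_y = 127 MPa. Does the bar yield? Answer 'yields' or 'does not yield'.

yields

ΔT = 97.00 K. Constrained thermal stress σ = E·α·ΔT = 106.0×10³ MPa × 18.9×10⁻⁶ × 97.00 = 194 MPa (compressive).
Compare to σ_y = 127 MPa: σ ≥ σ_y, so it yields.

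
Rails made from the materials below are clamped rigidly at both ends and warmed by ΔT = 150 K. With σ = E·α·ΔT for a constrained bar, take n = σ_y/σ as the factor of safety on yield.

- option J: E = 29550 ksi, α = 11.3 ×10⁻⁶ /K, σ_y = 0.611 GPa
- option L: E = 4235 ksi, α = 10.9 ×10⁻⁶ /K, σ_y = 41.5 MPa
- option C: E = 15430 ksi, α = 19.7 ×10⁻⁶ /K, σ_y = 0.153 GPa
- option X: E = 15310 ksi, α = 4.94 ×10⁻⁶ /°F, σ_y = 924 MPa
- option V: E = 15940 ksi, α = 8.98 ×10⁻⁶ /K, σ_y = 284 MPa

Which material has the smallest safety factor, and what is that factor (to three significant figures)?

Converting E to GPa, α to ×10⁻⁶/K, σ_y to MPa, then σ and n for each:
  option J: E = 203.7, α = 11.3, σ_y = 611.0 → σ = 345 MPa, n = 1.77
  option L: E = 29.20, α = 10.9, σ_y = 41.50 → σ = 47.7 MPa, n = 0.869
  option C: E = 106.4, α = 19.7, σ_y = 153.0 → σ = 314 MPa, n = 0.487
  option X: E = 105.6, α = 8.89, σ_y = 924.0 → σ = 141 MPa, n = 6.56
  option V: E = 109.9, α = 8.98, σ_y = 284.0 → σ = 148 MPa, n = 1.92
Option C has the lowest safety factor, n = 0.487.

option C, n = 0.487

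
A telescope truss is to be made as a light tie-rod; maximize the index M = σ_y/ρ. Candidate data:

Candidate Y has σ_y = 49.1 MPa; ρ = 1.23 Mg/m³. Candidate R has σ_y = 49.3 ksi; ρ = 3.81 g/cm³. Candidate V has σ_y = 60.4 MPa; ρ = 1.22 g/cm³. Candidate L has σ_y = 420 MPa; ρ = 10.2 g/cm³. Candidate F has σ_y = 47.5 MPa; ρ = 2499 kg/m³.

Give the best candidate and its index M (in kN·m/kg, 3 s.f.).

In SI units:
  candidate Y: σ_y = 49.10 MPa, ρ = 1230 kg/m³
  candidate R: σ_y = 339.9 MPa, ρ = 3810 kg/m³
  candidate V: σ_y = 60.40 MPa, ρ = 1220 kg/m³
  candidate L: σ_y = 420.0 MPa, ρ = 10200 kg/m³
  candidate F: σ_y = 47.50 MPa, ρ = 2499 kg/m³
  candidate R: M = 89.2 kN·m/kg
  candidate V: M = 49.5 kN·m/kg
  candidate L: M = 41.2 kN·m/kg
  candidate Y: M = 39.9 kN·m/kg
  candidate F: M = 19.0 kN·m/kg
Candidate R has the largest M.

candidate R, M = 89.2 kN·m/kg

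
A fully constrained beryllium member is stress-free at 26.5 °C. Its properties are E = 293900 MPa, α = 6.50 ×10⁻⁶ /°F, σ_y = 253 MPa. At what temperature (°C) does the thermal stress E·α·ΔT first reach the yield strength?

E = 293900 MPa = 293.9 GPa.
α = 6.50×10⁻⁶/°F × 9/5 = 11.7×10⁻⁶/K.
E·α·ΔT = 253.0 MPa ⇒ ΔT = 253.0 / (293.9×10³ × 11.7×10⁻⁶) = 73.58 K.
T = 26.5 + 73.58 = 100.1 °C.

100 °C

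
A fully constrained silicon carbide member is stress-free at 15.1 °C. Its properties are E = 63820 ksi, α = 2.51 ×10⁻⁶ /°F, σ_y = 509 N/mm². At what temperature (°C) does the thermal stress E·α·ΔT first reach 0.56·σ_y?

E = 63820 ksi = 440.0 GPa.
α = 2.51×10⁻⁶/°F × 9/5 = 4.52×10⁻⁶/K.
σ_y = 509 N/mm² = 509.0 MPa.
E·α·ΔT = 285.0 MPa ⇒ ΔT = 285.0 / (440.0×10³ × 4.52×10⁻⁶) = 143.4 K.
T = 15.1 + 143.4 = 158.5 °C.

158 °C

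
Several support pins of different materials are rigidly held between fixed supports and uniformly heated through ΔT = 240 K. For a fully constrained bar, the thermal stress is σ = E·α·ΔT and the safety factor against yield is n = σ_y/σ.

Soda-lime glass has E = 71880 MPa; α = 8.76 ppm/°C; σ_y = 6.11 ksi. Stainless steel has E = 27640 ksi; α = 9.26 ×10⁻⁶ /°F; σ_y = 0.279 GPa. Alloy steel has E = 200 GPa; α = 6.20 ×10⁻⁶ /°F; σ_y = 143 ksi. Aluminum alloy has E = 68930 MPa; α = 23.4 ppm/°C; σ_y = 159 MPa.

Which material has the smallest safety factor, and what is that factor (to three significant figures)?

soda-lime glass, n = 0.279

In consistent units (E in GPa, α in ×10⁻⁶/K, σ_y in MPa):
  soda-lime glass: E = 71.88, α = 8.76, σ_y = 42.13 → σ = 151 MPa, n = 0.279
  stainless steel: E = 190.6, α = 16.7, σ_y = 279.0 → σ = 762 MPa, n = 0.366
  alloy steel: E = 200.0, α = 11.2, σ_y = 986.0 → σ = 536 MPa, n = 1.84
  aluminum alloy: E = 68.93, α = 23.4, σ_y = 159.0 → σ = 387 MPa, n = 0.411
The minimum is soda-lime glass at n = 0.279.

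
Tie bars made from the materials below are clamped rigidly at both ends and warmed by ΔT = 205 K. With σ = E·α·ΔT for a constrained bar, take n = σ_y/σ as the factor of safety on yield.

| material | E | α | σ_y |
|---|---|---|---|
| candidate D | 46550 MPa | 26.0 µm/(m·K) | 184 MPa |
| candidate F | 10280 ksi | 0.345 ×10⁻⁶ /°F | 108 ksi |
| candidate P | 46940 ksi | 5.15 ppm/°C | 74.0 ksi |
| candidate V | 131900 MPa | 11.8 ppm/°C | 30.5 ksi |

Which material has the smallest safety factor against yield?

In consistent units (E in GPa, α in ×10⁻⁶/K, σ_y in MPa):
  candidate D: E = 46.55, α = 26.0, σ_y = 184.0 → σ = 248 MPa, n = 0.742
  candidate F: E = 70.88, α = 0.621, σ_y = 744.6 → σ = 9.02 MPa, n = 82.5
  candidate P: E = 323.6, α = 5.15, σ_y = 510.2 → σ = 342 MPa, n = 1.49
  candidate V: E = 131.9, α = 11.8, σ_y = 210.3 → σ = 319 MPa, n = 0.659
Smallest n: candidate V with n = 0.659.

candidate V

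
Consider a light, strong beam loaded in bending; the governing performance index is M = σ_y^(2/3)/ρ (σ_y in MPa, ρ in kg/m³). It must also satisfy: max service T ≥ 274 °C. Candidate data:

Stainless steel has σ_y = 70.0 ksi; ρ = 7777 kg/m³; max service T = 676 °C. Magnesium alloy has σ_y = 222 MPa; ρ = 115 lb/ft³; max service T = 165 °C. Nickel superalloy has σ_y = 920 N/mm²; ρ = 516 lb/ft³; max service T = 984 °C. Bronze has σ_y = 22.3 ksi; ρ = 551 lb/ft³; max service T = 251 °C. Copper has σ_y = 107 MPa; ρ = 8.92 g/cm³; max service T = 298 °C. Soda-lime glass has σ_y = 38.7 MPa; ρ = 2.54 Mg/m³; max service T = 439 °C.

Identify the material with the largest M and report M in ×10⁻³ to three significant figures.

nickel superalloy, M = 11.4×10⁻³

Screen on constraints: max service T ≥ 274 °C. Survivors: stainless steel, nickel superalloy, copper, soda-lime glass.
Normalizing units and computing the index:
  stainless steel: σ_y = 482.6 MPa, ρ = 7777 kg/m³
  nickel superalloy: σ_y = 920.0 MPa, ρ = 8266 kg/m³
  copper: σ_y = 107.0 MPa, ρ = 8920 kg/m³
  soda-lime glass: σ_y = 38.70 MPa, ρ = 2540 kg/m³
  nickel superalloy: M = 11.4×10⁻³
  stainless steel: M = 7.91×10⁻³
  soda-lime glass: M = 4.50×10⁻³
  copper: M = 2.53×10⁻³
Nickel superalloy has the largest M.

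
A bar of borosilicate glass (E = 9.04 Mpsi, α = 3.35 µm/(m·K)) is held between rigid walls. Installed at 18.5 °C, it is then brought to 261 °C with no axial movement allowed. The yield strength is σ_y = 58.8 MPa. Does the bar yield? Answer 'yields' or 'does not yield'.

does not yield

E = 9.04 Mpsi = 62.33 GPa.
ΔT = 242.5 K. Constrained thermal stress σ = E·α·ΔT = 62.33×10³ MPa × 3.35×10⁻⁶ × 242.5 = 50.6 MPa (compressive).
Compare to σ_y = 58.8 MPa: σ < σ_y, so it does not yield.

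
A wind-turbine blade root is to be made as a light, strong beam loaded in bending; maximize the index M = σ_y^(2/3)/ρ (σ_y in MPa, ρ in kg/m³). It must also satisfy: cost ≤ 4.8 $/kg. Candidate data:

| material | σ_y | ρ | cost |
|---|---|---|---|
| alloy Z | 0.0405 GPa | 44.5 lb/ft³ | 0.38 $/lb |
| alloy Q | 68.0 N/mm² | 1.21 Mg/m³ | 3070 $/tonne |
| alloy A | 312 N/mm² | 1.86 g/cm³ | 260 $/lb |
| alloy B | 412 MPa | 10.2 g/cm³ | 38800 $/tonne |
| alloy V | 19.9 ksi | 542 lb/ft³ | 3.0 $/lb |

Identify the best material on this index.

alloy Z

Screen on constraints: cost ≤ 4.8 $/kg. Survivors: alloy Z, alloy Q.
Convert each candidate to consistent units, then evaluate M:
  alloy Z: σ_y = 40.50 MPa, ρ = 712.8 kg/m³
  alloy Q: σ_y = 68.00 MPa, ρ = 1210 kg/m³
  alloy Z: M = 16.5×10⁻³
  alloy Q: M = 13.8×10⁻³
Alloy Z has the largest M.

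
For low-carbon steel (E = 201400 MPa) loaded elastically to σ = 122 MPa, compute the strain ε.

E = 201400 MPa = 201.4 GPa = 201400 MPa.
ε = σ/E = 122 / 201400 = 6.06×10⁻⁴.

6.06×10⁻⁴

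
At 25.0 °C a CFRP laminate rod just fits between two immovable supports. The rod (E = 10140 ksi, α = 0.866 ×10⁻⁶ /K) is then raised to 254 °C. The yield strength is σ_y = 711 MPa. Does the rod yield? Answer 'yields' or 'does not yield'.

does not yield

E = 10140 ksi = 69.91 GPa.
ΔT = 229.0 K. Constrained thermal stress σ = E·α·ΔT = 69.91×10³ MPa × 0.866×10⁻⁶ × 229.0 = 13.9 MPa (compressive).
Compare to σ_y = 711 MPa: σ < σ_y, so it does not yield.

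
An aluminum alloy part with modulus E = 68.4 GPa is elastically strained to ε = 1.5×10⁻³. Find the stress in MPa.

103 MPa

σ = E·ε = 68400 MPa × 1.5×10⁻³ = 103 MPa.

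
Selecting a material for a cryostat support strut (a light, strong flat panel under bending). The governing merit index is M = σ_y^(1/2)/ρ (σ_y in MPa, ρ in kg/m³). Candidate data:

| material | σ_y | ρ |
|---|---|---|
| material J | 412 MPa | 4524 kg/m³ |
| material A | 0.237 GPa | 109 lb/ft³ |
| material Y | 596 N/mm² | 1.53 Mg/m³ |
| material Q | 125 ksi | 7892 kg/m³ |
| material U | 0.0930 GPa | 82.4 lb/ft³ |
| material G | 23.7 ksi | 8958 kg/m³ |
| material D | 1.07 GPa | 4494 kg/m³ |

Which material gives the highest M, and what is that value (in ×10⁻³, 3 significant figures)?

material Y, M = 16.0×10⁻³

After converting to SI:
  material J: σ_y = 412.0 MPa, ρ = 4524 kg/m³
  material A: σ_y = 237.0 MPa, ρ = 1746 kg/m³
  material Y: σ_y = 596.0 MPa, ρ = 1530 kg/m³
  material Q: σ_y = 861.8 MPa, ρ = 7892 kg/m³
  material U: σ_y = 93.00 MPa, ρ = 1320 kg/m³
  material G: σ_y = 163.4 MPa, ρ = 8958 kg/m³
  material D: σ_y = 1070 MPa, ρ = 4494 kg/m³
  material Y: M = 16.0×10⁻³
  material A: M = 8.82×10⁻³
  material U: M = 7.31×10⁻³
  material D: M = 7.28×10⁻³
  material J: M = 4.49×10⁻³
  material Q: M = 3.72×10⁻³
  material G: M = 1.43×10⁻³
Material Y has the largest M.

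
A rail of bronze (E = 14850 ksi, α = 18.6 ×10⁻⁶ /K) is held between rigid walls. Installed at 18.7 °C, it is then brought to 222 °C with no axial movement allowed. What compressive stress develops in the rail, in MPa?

E = 14850 ksi = 102.4 GPa.
ΔT = 203.3 K. Constrained thermal stress σ = E·α·ΔT = 102.4×10³ MPa × 18.6×10⁻⁶ × 203.3 = 387 MPa (compressive).

387 MPa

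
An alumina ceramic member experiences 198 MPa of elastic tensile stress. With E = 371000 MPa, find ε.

5.34×10⁻⁴

E = 371000 MPa = 371.0 GPa = 371000 MPa.
ε = σ/E = 198 / 371000 = 5.34×10⁻⁴.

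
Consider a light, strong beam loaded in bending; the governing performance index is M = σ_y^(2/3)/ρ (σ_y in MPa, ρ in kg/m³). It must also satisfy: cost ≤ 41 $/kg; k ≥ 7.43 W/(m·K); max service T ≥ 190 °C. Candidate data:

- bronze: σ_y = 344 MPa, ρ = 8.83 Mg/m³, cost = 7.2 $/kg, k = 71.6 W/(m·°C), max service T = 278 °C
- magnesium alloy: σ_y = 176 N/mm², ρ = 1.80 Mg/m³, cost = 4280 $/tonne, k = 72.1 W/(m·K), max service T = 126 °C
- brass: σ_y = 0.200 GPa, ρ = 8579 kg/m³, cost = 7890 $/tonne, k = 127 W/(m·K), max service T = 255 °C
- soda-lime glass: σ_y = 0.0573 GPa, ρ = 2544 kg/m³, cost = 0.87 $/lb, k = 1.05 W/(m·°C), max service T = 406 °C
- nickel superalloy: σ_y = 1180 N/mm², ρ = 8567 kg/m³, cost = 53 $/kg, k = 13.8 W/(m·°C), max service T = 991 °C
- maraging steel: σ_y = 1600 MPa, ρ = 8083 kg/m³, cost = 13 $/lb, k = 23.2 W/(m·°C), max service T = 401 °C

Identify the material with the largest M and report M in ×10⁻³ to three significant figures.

maraging steel, M = 16.9×10⁻³

Screen on constraints: cost ≤ 41 $/kg; k ≥ 7.43 W/(m·K); max service T ≥ 190 °C. Survivors: bronze, brass, maraging steel.
In SI units:
  bronze: σ_y = 344.0 MPa, ρ = 8830 kg/m³
  brass: σ_y = 200.0 MPa, ρ = 8579 kg/m³
  maraging steel: σ_y = 1600 MPa, ρ = 8083 kg/m³
  maraging steel: M = 16.9×10⁻³
  bronze: M = 5.56×10⁻³
  brass: M = 3.99×10⁻³
The maximum is for maraging steel.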